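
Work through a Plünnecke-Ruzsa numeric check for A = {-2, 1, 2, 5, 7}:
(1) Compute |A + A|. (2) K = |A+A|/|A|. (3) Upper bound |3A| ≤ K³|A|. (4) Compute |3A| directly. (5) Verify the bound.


|A| = 5.
Step 1: Compute A + A by enumerating all 25 pairs.
A + A = {-4, -1, 0, 2, 3, 4, 5, 6, 7, 8, 9, 10, 12, 14}, so |A + A| = 14.
Step 2: Doubling constant K = |A + A|/|A| = 14/5 = 14/5 ≈ 2.8000.
Step 3: Plünnecke-Ruzsa gives |3A| ≤ K³·|A| = (2.8000)³ · 5 ≈ 109.7600.
Step 4: Compute 3A = A + A + A directly by enumerating all triples (a,b,c) ∈ A³; |3A| = 23.
Step 5: Check 23 ≤ 109.7600? Yes ✓.

K = 14/5, Plünnecke-Ruzsa bound K³|A| ≈ 109.7600, |3A| = 23, inequality holds.


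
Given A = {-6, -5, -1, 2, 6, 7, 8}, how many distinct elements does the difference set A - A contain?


A - A = {a - a' : a, a' ∈ A}; |A| = 7.
Bounds: 2|A|-1 ≤ |A - A| ≤ |A|² - |A| + 1, i.e. 13 ≤ |A - A| ≤ 43.
Note: 0 ∈ A - A always (from a - a). The set is symmetric: if d ∈ A - A then -d ∈ A - A.
Enumerate nonzero differences d = a - a' with a > a' (then include -d):
Positive differences: {1, 2, 3, 4, 5, 6, 7, 8, 9, 11, 12, 13, 14}
Full difference set: {0} ∪ (positive diffs) ∪ (negative diffs).
|A - A| = 1 + 2·13 = 27 (matches direct enumeration: 27).

|A - A| = 27


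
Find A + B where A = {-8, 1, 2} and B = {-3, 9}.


A + B = {a + b : a ∈ A, b ∈ B}.
Enumerate all |A|·|B| = 3·2 = 6 pairs (a, b) and collect distinct sums.
a = -8: -8+-3=-11, -8+9=1
a = 1: 1+-3=-2, 1+9=10
a = 2: 2+-3=-1, 2+9=11
Collecting distinct sums: A + B = {-11, -2, -1, 1, 10, 11}
|A + B| = 6

A + B = {-11, -2, -1, 1, 10, 11}


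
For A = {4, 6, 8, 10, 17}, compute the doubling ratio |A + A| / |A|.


|A| = 5.
Compute A + A by enumerating all 25 pairs.
A + A = {8, 10, 12, 14, 16, 18, 20, 21, 23, 25, 27, 34}, so |A + A| = 12.
K = |A + A| / |A| = 12/5 (already in lowest terms) ≈ 2.4000.
Reference: AP of size 5 gives K = 9/5 ≈ 1.8000; a fully generic set of size 5 gives K ≈ 3.0000.

|A| = 5, |A + A| = 12, K = 12/5.


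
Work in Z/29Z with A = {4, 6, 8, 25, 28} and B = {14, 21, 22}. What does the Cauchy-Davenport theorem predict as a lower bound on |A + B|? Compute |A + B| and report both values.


Cauchy-Davenport: |A + B| ≥ min(p, |A| + |B| - 1) for A, B nonempty in Z/pZ.
|A| = 5, |B| = 3, p = 29.
CD lower bound = min(29, 5 + 3 - 1) = min(29, 7) = 7.
Compute A + B mod 29 directly:
a = 4: 4+14=18, 4+21=25, 4+22=26
a = 6: 6+14=20, 6+21=27, 6+22=28
a = 8: 8+14=22, 8+21=0, 8+22=1
a = 25: 25+14=10, 25+21=17, 25+22=18
a = 28: 28+14=13, 28+21=20, 28+22=21
A + B = {0, 1, 10, 13, 17, 18, 20, 21, 22, 25, 26, 27, 28}, so |A + B| = 13.
Verify: 13 ≥ 7? Yes ✓.

CD lower bound = 7, actual |A + B| = 13.


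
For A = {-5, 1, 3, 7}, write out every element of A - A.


A - A = {a - a' : a, a' ∈ A}.
Compute a - a' for each ordered pair (a, a'):
a = -5: -5--5=0, -5-1=-6, -5-3=-8, -5-7=-12
a = 1: 1--5=6, 1-1=0, 1-3=-2, 1-7=-6
a = 3: 3--5=8, 3-1=2, 3-3=0, 3-7=-4
a = 7: 7--5=12, 7-1=6, 7-3=4, 7-7=0
Collecting distinct values (and noting 0 appears from a-a):
A - A = {-12, -8, -6, -4, -2, 0, 2, 4, 6, 8, 12}
|A - A| = 11

A - A = {-12, -8, -6, -4, -2, 0, 2, 4, 6, 8, 12}


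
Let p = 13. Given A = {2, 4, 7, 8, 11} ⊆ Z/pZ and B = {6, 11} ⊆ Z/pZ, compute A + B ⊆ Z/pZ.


Work in Z/13Z: reduce every sum a + b modulo 13.
Enumerate all 10 pairs:
a = 2: 2+6=8, 2+11=0
a = 4: 4+6=10, 4+11=2
a = 7: 7+6=0, 7+11=5
a = 8: 8+6=1, 8+11=6
a = 11: 11+6=4, 11+11=9
Distinct residues collected: {0, 1, 2, 4, 5, 6, 8, 9, 10}
|A + B| = 9 (out of 13 total residues).

A + B = {0, 1, 2, 4, 5, 6, 8, 9, 10}


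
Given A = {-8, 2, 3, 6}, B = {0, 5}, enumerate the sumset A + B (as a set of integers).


A + B = {a + b : a ∈ A, b ∈ B}.
Enumerate all |A|·|B| = 4·2 = 8 pairs (a, b) and collect distinct sums.
a = -8: -8+0=-8, -8+5=-3
a = 2: 2+0=2, 2+5=7
a = 3: 3+0=3, 3+5=8
a = 6: 6+0=6, 6+5=11
Collecting distinct sums: A + B = {-8, -3, 2, 3, 6, 7, 8, 11}
|A + B| = 8

A + B = {-8, -3, 2, 3, 6, 7, 8, 11}


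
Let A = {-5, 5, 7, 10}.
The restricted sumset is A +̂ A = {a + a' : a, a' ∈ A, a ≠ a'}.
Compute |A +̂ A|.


Restricted sumset: A +̂ A = {a + a' : a ∈ A, a' ∈ A, a ≠ a'}.
Equivalently, take A + A and drop any sum 2a that is achievable ONLY as a + a for a ∈ A (i.e. sums representable only with equal summands).
Enumerate pairs (a, a') with a < a' (symmetric, so each unordered pair gives one sum; this covers all a ≠ a'):
  -5 + 5 = 0
  -5 + 7 = 2
  -5 + 10 = 5
  5 + 7 = 12
  5 + 10 = 15
  7 + 10 = 17
Collected distinct sums: {0, 2, 5, 12, 15, 17}
|A +̂ A| = 6
(Reference bound: |A +̂ A| ≥ 2|A| - 3 for |A| ≥ 2, with |A| = 4 giving ≥ 5.)

|A +̂ A| = 6


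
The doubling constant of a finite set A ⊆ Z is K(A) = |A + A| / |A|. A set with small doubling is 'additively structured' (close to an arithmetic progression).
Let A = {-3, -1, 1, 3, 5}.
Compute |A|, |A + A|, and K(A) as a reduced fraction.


|A| = 5.
Compute A + A by enumerating all 25 pairs.
A + A = {-6, -4, -2, 0, 2, 4, 6, 8, 10}, so |A + A| = 9.
K = |A + A| / |A| = 9/5 (already in lowest terms) ≈ 1.8000.
Reference: AP of size 5 gives K = 9/5 ≈ 1.8000; a fully generic set of size 5 gives K ≈ 3.0000.

|A| = 5, |A + A| = 9, K = 9/5.


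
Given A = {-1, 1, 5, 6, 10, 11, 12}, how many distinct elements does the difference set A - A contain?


A - A = {a - a' : a, a' ∈ A}; |A| = 7.
Bounds: 2|A|-1 ≤ |A - A| ≤ |A|² - |A| + 1, i.e. 13 ≤ |A - A| ≤ 43.
Note: 0 ∈ A - A always (from a - a). The set is symmetric: if d ∈ A - A then -d ∈ A - A.
Enumerate nonzero differences d = a - a' with a > a' (then include -d):
Positive differences: {1, 2, 4, 5, 6, 7, 9, 10, 11, 12, 13}
Full difference set: {0} ∪ (positive diffs) ∪ (negative diffs).
|A - A| = 1 + 2·11 = 23 (matches direct enumeration: 23).

|A - A| = 23


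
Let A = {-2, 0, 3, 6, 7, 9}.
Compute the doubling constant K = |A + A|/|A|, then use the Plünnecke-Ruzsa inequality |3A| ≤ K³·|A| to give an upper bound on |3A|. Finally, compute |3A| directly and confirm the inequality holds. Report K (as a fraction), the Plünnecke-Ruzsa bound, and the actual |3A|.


|A| = 6.
Step 1: Compute A + A by enumerating all 36 pairs.
A + A = {-4, -2, 0, 1, 3, 4, 5, 6, 7, 9, 10, 12, 13, 14, 15, 16, 18}, so |A + A| = 17.
Step 2: Doubling constant K = |A + A|/|A| = 17/6 = 17/6 ≈ 2.8333.
Step 3: Plünnecke-Ruzsa gives |3A| ≤ K³·|A| = (2.8333)³ · 6 ≈ 136.4722.
Step 4: Compute 3A = A + A + A directly by enumerating all triples (a,b,c) ∈ A³; |3A| = 31.
Step 5: Check 31 ≤ 136.4722? Yes ✓.

K = 17/6, Plünnecke-Ruzsa bound K³|A| ≈ 136.4722, |3A| = 31, inequality holds.


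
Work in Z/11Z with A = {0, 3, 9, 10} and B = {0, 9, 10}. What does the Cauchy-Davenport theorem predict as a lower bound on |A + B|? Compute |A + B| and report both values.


Cauchy-Davenport: |A + B| ≥ min(p, |A| + |B| - 1) for A, B nonempty in Z/pZ.
|A| = 4, |B| = 3, p = 11.
CD lower bound = min(11, 4 + 3 - 1) = min(11, 6) = 6.
Compute A + B mod 11 directly:
a = 0: 0+0=0, 0+9=9, 0+10=10
a = 3: 3+0=3, 3+9=1, 3+10=2
a = 9: 9+0=9, 9+9=7, 9+10=8
a = 10: 10+0=10, 10+9=8, 10+10=9
A + B = {0, 1, 2, 3, 7, 8, 9, 10}, so |A + B| = 8.
Verify: 8 ≥ 6? Yes ✓.

CD lower bound = 6, actual |A + B| = 8.


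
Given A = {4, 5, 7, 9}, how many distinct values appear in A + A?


A + A = {a + a' : a, a' ∈ A}; |A| = 4.
General bounds: 2|A| - 1 ≤ |A + A| ≤ |A|(|A|+1)/2, i.e. 7 ≤ |A + A| ≤ 10.
Lower bound 2|A|-1 is attained iff A is an arithmetic progression.
Enumerate sums a + a' for a ≤ a' (symmetric, so this suffices):
a = 4: 4+4=8, 4+5=9, 4+7=11, 4+9=13
a = 5: 5+5=10, 5+7=12, 5+9=14
a = 7: 7+7=14, 7+9=16
a = 9: 9+9=18
Distinct sums: {8, 9, 10, 11, 12, 13, 14, 16, 18}
|A + A| = 9

|A + A| = 9


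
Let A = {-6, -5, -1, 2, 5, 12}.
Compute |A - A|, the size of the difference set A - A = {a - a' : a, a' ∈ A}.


A - A = {a - a' : a, a' ∈ A}; |A| = 6.
Bounds: 2|A|-1 ≤ |A - A| ≤ |A|² - |A| + 1, i.e. 11 ≤ |A - A| ≤ 31.
Note: 0 ∈ A - A always (from a - a). The set is symmetric: if d ∈ A - A then -d ∈ A - A.
Enumerate nonzero differences d = a - a' with a > a' (then include -d):
Positive differences: {1, 3, 4, 5, 6, 7, 8, 10, 11, 13, 17, 18}
Full difference set: {0} ∪ (positive diffs) ∪ (negative diffs).
|A - A| = 1 + 2·12 = 25 (matches direct enumeration: 25).

|A - A| = 25


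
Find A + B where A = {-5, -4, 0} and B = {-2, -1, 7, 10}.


A + B = {a + b : a ∈ A, b ∈ B}.
Enumerate all |A|·|B| = 3·4 = 12 pairs (a, b) and collect distinct sums.
a = -5: -5+-2=-7, -5+-1=-6, -5+7=2, -5+10=5
a = -4: -4+-2=-6, -4+-1=-5, -4+7=3, -4+10=6
a = 0: 0+-2=-2, 0+-1=-1, 0+7=7, 0+10=10
Collecting distinct sums: A + B = {-7, -6, -5, -2, -1, 2, 3, 5, 6, 7, 10}
|A + B| = 11

A + B = {-7, -6, -5, -2, -1, 2, 3, 5, 6, 7, 10}


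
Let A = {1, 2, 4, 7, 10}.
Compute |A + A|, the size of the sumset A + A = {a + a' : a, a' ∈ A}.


A + A = {a + a' : a, a' ∈ A}; |A| = 5.
General bounds: 2|A| - 1 ≤ |A + A| ≤ |A|(|A|+1)/2, i.e. 9 ≤ |A + A| ≤ 15.
Lower bound 2|A|-1 is attained iff A is an arithmetic progression.
Enumerate sums a + a' for a ≤ a' (symmetric, so this suffices):
a = 1: 1+1=2, 1+2=3, 1+4=5, 1+7=8, 1+10=11
a = 2: 2+2=4, 2+4=6, 2+7=9, 2+10=12
a = 4: 4+4=8, 4+7=11, 4+10=14
a = 7: 7+7=14, 7+10=17
a = 10: 10+10=20
Distinct sums: {2, 3, 4, 5, 6, 8, 9, 11, 12, 14, 17, 20}
|A + A| = 12

|A + A| = 12


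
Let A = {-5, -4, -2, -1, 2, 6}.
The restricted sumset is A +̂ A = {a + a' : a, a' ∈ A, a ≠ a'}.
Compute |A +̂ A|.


Restricted sumset: A +̂ A = {a + a' : a ∈ A, a' ∈ A, a ≠ a'}.
Equivalently, take A + A and drop any sum 2a that is achievable ONLY as a + a for a ∈ A (i.e. sums representable only with equal summands).
Enumerate pairs (a, a') with a < a' (symmetric, so each unordered pair gives one sum; this covers all a ≠ a'):
  -5 + -4 = -9
  -5 + -2 = -7
  -5 + -1 = -6
  -5 + 2 = -3
  -5 + 6 = 1
  -4 + -2 = -6
  -4 + -1 = -5
  -4 + 2 = -2
  -4 + 6 = 2
  -2 + -1 = -3
  -2 + 2 = 0
  -2 + 6 = 4
  -1 + 2 = 1
  -1 + 6 = 5
  2 + 6 = 8
Collected distinct sums: {-9, -7, -6, -5, -3, -2, 0, 1, 2, 4, 5, 8}
|A +̂ A| = 12
(Reference bound: |A +̂ A| ≥ 2|A| - 3 for |A| ≥ 2, with |A| = 6 giving ≥ 9.)

|A +̂ A| = 12


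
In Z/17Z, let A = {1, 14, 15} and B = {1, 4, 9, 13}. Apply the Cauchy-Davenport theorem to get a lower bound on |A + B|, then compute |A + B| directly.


Cauchy-Davenport: |A + B| ≥ min(p, |A| + |B| - 1) for A, B nonempty in Z/pZ.
|A| = 3, |B| = 4, p = 17.
CD lower bound = min(17, 3 + 4 - 1) = min(17, 6) = 6.
Compute A + B mod 17 directly:
a = 1: 1+1=2, 1+4=5, 1+9=10, 1+13=14
a = 14: 14+1=15, 14+4=1, 14+9=6, 14+13=10
a = 15: 15+1=16, 15+4=2, 15+9=7, 15+13=11
A + B = {1, 2, 5, 6, 7, 10, 11, 14, 15, 16}, so |A + B| = 10.
Verify: 10 ≥ 6? Yes ✓.

CD lower bound = 6, actual |A + B| = 10.


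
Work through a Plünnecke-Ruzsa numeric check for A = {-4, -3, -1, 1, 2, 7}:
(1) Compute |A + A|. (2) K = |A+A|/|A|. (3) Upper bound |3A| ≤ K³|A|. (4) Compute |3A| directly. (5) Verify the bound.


|A| = 6.
Step 1: Compute A + A by enumerating all 36 pairs.
A + A = {-8, -7, -6, -5, -4, -3, -2, -1, 0, 1, 2, 3, 4, 6, 8, 9, 14}, so |A + A| = 17.
Step 2: Doubling constant K = |A + A|/|A| = 17/6 = 17/6 ≈ 2.8333.
Step 3: Plünnecke-Ruzsa gives |3A| ≤ K³·|A| = (2.8333)³ · 6 ≈ 136.4722.
Step 4: Compute 3A = A + A + A directly by enumerating all triples (a,b,c) ∈ A³; |3A| = 28.
Step 5: Check 28 ≤ 136.4722? Yes ✓.

K = 17/6, Plünnecke-Ruzsa bound K³|A| ≈ 136.4722, |3A| = 28, inequality holds.


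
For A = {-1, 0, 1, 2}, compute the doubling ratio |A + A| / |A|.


|A| = 4.
Compute A + A by enumerating all 16 pairs.
A + A = {-2, -1, 0, 1, 2, 3, 4}, so |A + A| = 7.
K = |A + A| / |A| = 7/4 (already in lowest terms) ≈ 1.7500.
Reference: AP of size 4 gives K = 7/4 ≈ 1.7500; a fully generic set of size 4 gives K ≈ 2.5000.

|A| = 4, |A + A| = 7, K = 7/4.


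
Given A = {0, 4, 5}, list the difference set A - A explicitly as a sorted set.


A - A = {a - a' : a, a' ∈ A}.
Compute a - a' for each ordered pair (a, a'):
a = 0: 0-0=0, 0-4=-4, 0-5=-5
a = 4: 4-0=4, 4-4=0, 4-5=-1
a = 5: 5-0=5, 5-4=1, 5-5=0
Collecting distinct values (and noting 0 appears from a-a):
A - A = {-5, -4, -1, 0, 1, 4, 5}
|A - A| = 7

A - A = {-5, -4, -1, 0, 1, 4, 5}


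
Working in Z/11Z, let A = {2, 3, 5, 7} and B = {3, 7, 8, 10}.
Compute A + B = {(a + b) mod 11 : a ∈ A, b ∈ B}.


Work in Z/11Z: reduce every sum a + b modulo 11.
Enumerate all 16 pairs:
a = 2: 2+3=5, 2+7=9, 2+8=10, 2+10=1
a = 3: 3+3=6, 3+7=10, 3+8=0, 3+10=2
a = 5: 5+3=8, 5+7=1, 5+8=2, 5+10=4
a = 7: 7+3=10, 7+7=3, 7+8=4, 7+10=6
Distinct residues collected: {0, 1, 2, 3, 4, 5, 6, 8, 9, 10}
|A + B| = 10 (out of 11 total residues).

A + B = {0, 1, 2, 3, 4, 5, 6, 8, 9, 10}


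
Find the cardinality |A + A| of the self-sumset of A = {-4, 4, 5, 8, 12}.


A + A = {a + a' : a, a' ∈ A}; |A| = 5.
General bounds: 2|A| - 1 ≤ |A + A| ≤ |A|(|A|+1)/2, i.e. 9 ≤ |A + A| ≤ 15.
Lower bound 2|A|-1 is attained iff A is an arithmetic progression.
Enumerate sums a + a' for a ≤ a' (symmetric, so this suffices):
a = -4: -4+-4=-8, -4+4=0, -4+5=1, -4+8=4, -4+12=8
a = 4: 4+4=8, 4+5=9, 4+8=12, 4+12=16
a = 5: 5+5=10, 5+8=13, 5+12=17
a = 8: 8+8=16, 8+12=20
a = 12: 12+12=24
Distinct sums: {-8, 0, 1, 4, 8, 9, 10, 12, 13, 16, 17, 20, 24}
|A + A| = 13

|A + A| = 13


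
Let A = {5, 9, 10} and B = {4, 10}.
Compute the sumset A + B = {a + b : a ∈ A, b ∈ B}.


A + B = {a + b : a ∈ A, b ∈ B}.
Enumerate all |A|·|B| = 3·2 = 6 pairs (a, b) and collect distinct sums.
a = 5: 5+4=9, 5+10=15
a = 9: 9+4=13, 9+10=19
a = 10: 10+4=14, 10+10=20
Collecting distinct sums: A + B = {9, 13, 14, 15, 19, 20}
|A + B| = 6

A + B = {9, 13, 14, 15, 19, 20}


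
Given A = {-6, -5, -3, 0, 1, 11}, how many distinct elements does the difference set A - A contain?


A - A = {a - a' : a, a' ∈ A}; |A| = 6.
Bounds: 2|A|-1 ≤ |A - A| ≤ |A|² - |A| + 1, i.e. 11 ≤ |A - A| ≤ 31.
Note: 0 ∈ A - A always (from a - a). The set is symmetric: if d ∈ A - A then -d ∈ A - A.
Enumerate nonzero differences d = a - a' with a > a' (then include -d):
Positive differences: {1, 2, 3, 4, 5, 6, 7, 10, 11, 14, 16, 17}
Full difference set: {0} ∪ (positive diffs) ∪ (negative diffs).
|A - A| = 1 + 2·12 = 25 (matches direct enumeration: 25).

|A - A| = 25


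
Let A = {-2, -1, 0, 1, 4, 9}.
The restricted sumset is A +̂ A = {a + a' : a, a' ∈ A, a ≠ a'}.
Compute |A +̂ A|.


Restricted sumset: A +̂ A = {a + a' : a ∈ A, a' ∈ A, a ≠ a'}.
Equivalently, take A + A and drop any sum 2a that is achievable ONLY as a + a for a ∈ A (i.e. sums representable only with equal summands).
Enumerate pairs (a, a') with a < a' (symmetric, so each unordered pair gives one sum; this covers all a ≠ a'):
  -2 + -1 = -3
  -2 + 0 = -2
  -2 + 1 = -1
  -2 + 4 = 2
  -2 + 9 = 7
  -1 + 0 = -1
  -1 + 1 = 0
  -1 + 4 = 3
  -1 + 9 = 8
  0 + 1 = 1
  0 + 4 = 4
  0 + 9 = 9
  1 + 4 = 5
  1 + 9 = 10
  4 + 9 = 13
Collected distinct sums: {-3, -2, -1, 0, 1, 2, 3, 4, 5, 7, 8, 9, 10, 13}
|A +̂ A| = 14
(Reference bound: |A +̂ A| ≥ 2|A| - 3 for |A| ≥ 2, with |A| = 6 giving ≥ 9.)

|A +̂ A| = 14


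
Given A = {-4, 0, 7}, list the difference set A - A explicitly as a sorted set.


A - A = {a - a' : a, a' ∈ A}.
Compute a - a' for each ordered pair (a, a'):
a = -4: -4--4=0, -4-0=-4, -4-7=-11
a = 0: 0--4=4, 0-0=0, 0-7=-7
a = 7: 7--4=11, 7-0=7, 7-7=0
Collecting distinct values (and noting 0 appears from a-a):
A - A = {-11, -7, -4, 0, 4, 7, 11}
|A - A| = 7

A - A = {-11, -7, -4, 0, 4, 7, 11}


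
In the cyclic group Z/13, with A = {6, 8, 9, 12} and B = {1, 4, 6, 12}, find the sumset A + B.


Work in Z/13Z: reduce every sum a + b modulo 13.
Enumerate all 16 pairs:
a = 6: 6+1=7, 6+4=10, 6+6=12, 6+12=5
a = 8: 8+1=9, 8+4=12, 8+6=1, 8+12=7
a = 9: 9+1=10, 9+4=0, 9+6=2, 9+12=8
a = 12: 12+1=0, 12+4=3, 12+6=5, 12+12=11
Distinct residues collected: {0, 1, 2, 3, 5, 7, 8, 9, 10, 11, 12}
|A + B| = 11 (out of 13 total residues).

A + B = {0, 1, 2, 3, 5, 7, 8, 9, 10, 11, 12}


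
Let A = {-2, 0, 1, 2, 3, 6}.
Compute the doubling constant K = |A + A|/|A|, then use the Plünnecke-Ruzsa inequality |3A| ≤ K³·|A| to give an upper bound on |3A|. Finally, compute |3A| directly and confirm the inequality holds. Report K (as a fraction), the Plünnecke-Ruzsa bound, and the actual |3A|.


|A| = 6.
Step 1: Compute A + A by enumerating all 36 pairs.
A + A = {-4, -2, -1, 0, 1, 2, 3, 4, 5, 6, 7, 8, 9, 12}, so |A + A| = 14.
Step 2: Doubling constant K = |A + A|/|A| = 14/6 = 14/6 ≈ 2.3333.
Step 3: Plünnecke-Ruzsa gives |3A| ≤ K³·|A| = (2.3333)³ · 6 ≈ 76.2222.
Step 4: Compute 3A = A + A + A directly by enumerating all triples (a,b,c) ∈ A³; |3A| = 22.
Step 5: Check 22 ≤ 76.2222? Yes ✓.

K = 14/6, Plünnecke-Ruzsa bound K³|A| ≈ 76.2222, |3A| = 22, inequality holds.


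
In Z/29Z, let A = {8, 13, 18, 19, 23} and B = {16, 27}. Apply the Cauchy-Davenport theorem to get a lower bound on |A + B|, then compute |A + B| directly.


Cauchy-Davenport: |A + B| ≥ min(p, |A| + |B| - 1) for A, B nonempty in Z/pZ.
|A| = 5, |B| = 2, p = 29.
CD lower bound = min(29, 5 + 2 - 1) = min(29, 6) = 6.
Compute A + B mod 29 directly:
a = 8: 8+16=24, 8+27=6
a = 13: 13+16=0, 13+27=11
a = 18: 18+16=5, 18+27=16
a = 19: 19+16=6, 19+27=17
a = 23: 23+16=10, 23+27=21
A + B = {0, 5, 6, 10, 11, 16, 17, 21, 24}, so |A + B| = 9.
Verify: 9 ≥ 6? Yes ✓.

CD lower bound = 6, actual |A + B| = 9.


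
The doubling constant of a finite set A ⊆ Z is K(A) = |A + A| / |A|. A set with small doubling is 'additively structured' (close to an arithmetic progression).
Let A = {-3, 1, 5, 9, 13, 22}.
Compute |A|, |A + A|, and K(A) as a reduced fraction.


|A| = 6.
Compute A + A by enumerating all 36 pairs.
A + A = {-6, -2, 2, 6, 10, 14, 18, 19, 22, 23, 26, 27, 31, 35, 44}, so |A + A| = 15.
K = |A + A| / |A| = 15/6 = 5/2 ≈ 2.5000.
Reference: AP of size 6 gives K = 11/6 ≈ 1.8333; a fully generic set of size 6 gives K ≈ 3.5000.

|A| = 6, |A + A| = 15, K = 15/6 = 5/2.


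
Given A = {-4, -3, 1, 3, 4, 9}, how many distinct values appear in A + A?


A + A = {a + a' : a, a' ∈ A}; |A| = 6.
General bounds: 2|A| - 1 ≤ |A + A| ≤ |A|(|A|+1)/2, i.e. 11 ≤ |A + A| ≤ 21.
Lower bound 2|A|-1 is attained iff A is an arithmetic progression.
Enumerate sums a + a' for a ≤ a' (symmetric, so this suffices):
a = -4: -4+-4=-8, -4+-3=-7, -4+1=-3, -4+3=-1, -4+4=0, -4+9=5
a = -3: -3+-3=-6, -3+1=-2, -3+3=0, -3+4=1, -3+9=6
a = 1: 1+1=2, 1+3=4, 1+4=5, 1+9=10
a = 3: 3+3=6, 3+4=7, 3+9=12
a = 4: 4+4=8, 4+9=13
a = 9: 9+9=18
Distinct sums: {-8, -7, -6, -3, -2, -1, 0, 1, 2, 4, 5, 6, 7, 8, 10, 12, 13, 18}
|A + A| = 18

|A + A| = 18


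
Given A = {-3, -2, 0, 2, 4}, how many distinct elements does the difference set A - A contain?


A - A = {a - a' : a, a' ∈ A}; |A| = 5.
Bounds: 2|A|-1 ≤ |A - A| ≤ |A|² - |A| + 1, i.e. 9 ≤ |A - A| ≤ 21.
Note: 0 ∈ A - A always (from a - a). The set is symmetric: if d ∈ A - A then -d ∈ A - A.
Enumerate nonzero differences d = a - a' with a > a' (then include -d):
Positive differences: {1, 2, 3, 4, 5, 6, 7}
Full difference set: {0} ∪ (positive diffs) ∪ (negative diffs).
|A - A| = 1 + 2·7 = 15 (matches direct enumeration: 15).

|A - A| = 15


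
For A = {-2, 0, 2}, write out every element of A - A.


A - A = {a - a' : a, a' ∈ A}.
Compute a - a' for each ordered pair (a, a'):
a = -2: -2--2=0, -2-0=-2, -2-2=-4
a = 0: 0--2=2, 0-0=0, 0-2=-2
a = 2: 2--2=4, 2-0=2, 2-2=0
Collecting distinct values (and noting 0 appears from a-a):
A - A = {-4, -2, 0, 2, 4}
|A - A| = 5

A - A = {-4, -2, 0, 2, 4}


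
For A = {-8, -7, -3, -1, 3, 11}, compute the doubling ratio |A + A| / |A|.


|A| = 6.
Compute A + A by enumerating all 36 pairs.
A + A = {-16, -15, -14, -11, -10, -9, -8, -6, -5, -4, -2, 0, 2, 3, 4, 6, 8, 10, 14, 22}, so |A + A| = 20.
K = |A + A| / |A| = 20/6 = 10/3 ≈ 3.3333.
Reference: AP of size 6 gives K = 11/6 ≈ 1.8333; a fully generic set of size 6 gives K ≈ 3.5000.

|A| = 6, |A + A| = 20, K = 20/6 = 10/3.


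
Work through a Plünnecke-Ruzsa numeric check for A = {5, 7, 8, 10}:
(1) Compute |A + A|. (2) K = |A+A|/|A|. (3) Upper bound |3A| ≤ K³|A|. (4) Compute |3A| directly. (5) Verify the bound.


|A| = 4.
Step 1: Compute A + A by enumerating all 16 pairs.
A + A = {10, 12, 13, 14, 15, 16, 17, 18, 20}, so |A + A| = 9.
Step 2: Doubling constant K = |A + A|/|A| = 9/4 = 9/4 ≈ 2.2500.
Step 3: Plünnecke-Ruzsa gives |3A| ≤ K³·|A| = (2.2500)³ · 4 ≈ 45.5625.
Step 4: Compute 3A = A + A + A directly by enumerating all triples (a,b,c) ∈ A³; |3A| = 14.
Step 5: Check 14 ≤ 45.5625? Yes ✓.

K = 9/4, Plünnecke-Ruzsa bound K³|A| ≈ 45.5625, |3A| = 14, inequality holds.


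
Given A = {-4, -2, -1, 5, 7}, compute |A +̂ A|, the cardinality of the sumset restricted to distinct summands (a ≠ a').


Restricted sumset: A +̂ A = {a + a' : a ∈ A, a' ∈ A, a ≠ a'}.
Equivalently, take A + A and drop any sum 2a that is achievable ONLY as a + a for a ∈ A (i.e. sums representable only with equal summands).
Enumerate pairs (a, a') with a < a' (symmetric, so each unordered pair gives one sum; this covers all a ≠ a'):
  -4 + -2 = -6
  -4 + -1 = -5
  -4 + 5 = 1
  -4 + 7 = 3
  -2 + -1 = -3
  -2 + 5 = 3
  -2 + 7 = 5
  -1 + 5 = 4
  -1 + 7 = 6
  5 + 7 = 12
Collected distinct sums: {-6, -5, -3, 1, 3, 4, 5, 6, 12}
|A +̂ A| = 9
(Reference bound: |A +̂ A| ≥ 2|A| - 3 for |A| ≥ 2, with |A| = 5 giving ≥ 7.)

|A +̂ A| = 9


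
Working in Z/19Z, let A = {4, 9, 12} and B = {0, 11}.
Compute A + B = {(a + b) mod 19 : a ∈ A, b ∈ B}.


Work in Z/19Z: reduce every sum a + b modulo 19.
Enumerate all 6 pairs:
a = 4: 4+0=4, 4+11=15
a = 9: 9+0=9, 9+11=1
a = 12: 12+0=12, 12+11=4
Distinct residues collected: {1, 4, 9, 12, 15}
|A + B| = 5 (out of 19 total residues).

A + B = {1, 4, 9, 12, 15}


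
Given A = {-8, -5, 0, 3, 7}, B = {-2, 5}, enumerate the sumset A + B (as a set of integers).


A + B = {a + b : a ∈ A, b ∈ B}.
Enumerate all |A|·|B| = 5·2 = 10 pairs (a, b) and collect distinct sums.
a = -8: -8+-2=-10, -8+5=-3
a = -5: -5+-2=-7, -5+5=0
a = 0: 0+-2=-2, 0+5=5
a = 3: 3+-2=1, 3+5=8
a = 7: 7+-2=5, 7+5=12
Collecting distinct sums: A + B = {-10, -7, -3, -2, 0, 1, 5, 8, 12}
|A + B| = 9

A + B = {-10, -7, -3, -2, 0, 1, 5, 8, 12}


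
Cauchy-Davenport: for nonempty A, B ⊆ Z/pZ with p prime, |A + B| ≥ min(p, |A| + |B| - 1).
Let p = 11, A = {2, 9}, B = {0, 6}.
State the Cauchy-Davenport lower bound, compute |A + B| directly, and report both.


Cauchy-Davenport: |A + B| ≥ min(p, |A| + |B| - 1) for A, B nonempty in Z/pZ.
|A| = 2, |B| = 2, p = 11.
CD lower bound = min(11, 2 + 2 - 1) = min(11, 3) = 3.
Compute A + B mod 11 directly:
a = 2: 2+0=2, 2+6=8
a = 9: 9+0=9, 9+6=4
A + B = {2, 4, 8, 9}, so |A + B| = 4.
Verify: 4 ≥ 3? Yes ✓.

CD lower bound = 3, actual |A + B| = 4.


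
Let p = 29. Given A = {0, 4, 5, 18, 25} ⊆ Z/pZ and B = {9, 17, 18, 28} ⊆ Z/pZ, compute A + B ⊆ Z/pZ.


Work in Z/29Z: reduce every sum a + b modulo 29.
Enumerate all 20 pairs:
a = 0: 0+9=9, 0+17=17, 0+18=18, 0+28=28
a = 4: 4+9=13, 4+17=21, 4+18=22, 4+28=3
a = 5: 5+9=14, 5+17=22, 5+18=23, 5+28=4
a = 18: 18+9=27, 18+17=6, 18+18=7, 18+28=17
a = 25: 25+9=5, 25+17=13, 25+18=14, 25+28=24
Distinct residues collected: {3, 4, 5, 6, 7, 9, 13, 14, 17, 18, 21, 22, 23, 24, 27, 28}
|A + B| = 16 (out of 29 total residues).

A + B = {3, 4, 5, 6, 7, 9, 13, 14, 17, 18, 21, 22, 23, 24, 27, 28}


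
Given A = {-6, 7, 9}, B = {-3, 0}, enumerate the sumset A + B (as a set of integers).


A + B = {a + b : a ∈ A, b ∈ B}.
Enumerate all |A|·|B| = 3·2 = 6 pairs (a, b) and collect distinct sums.
a = -6: -6+-3=-9, -6+0=-6
a = 7: 7+-3=4, 7+0=7
a = 9: 9+-3=6, 9+0=9
Collecting distinct sums: A + B = {-9, -6, 4, 6, 7, 9}
|A + B| = 6

A + B = {-9, -6, 4, 6, 7, 9}


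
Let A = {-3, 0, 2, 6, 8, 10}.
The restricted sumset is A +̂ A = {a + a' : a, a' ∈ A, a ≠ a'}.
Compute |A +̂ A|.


Restricted sumset: A +̂ A = {a + a' : a ∈ A, a' ∈ A, a ≠ a'}.
Equivalently, take A + A and drop any sum 2a that is achievable ONLY as a + a for a ∈ A (i.e. sums representable only with equal summands).
Enumerate pairs (a, a') with a < a' (symmetric, so each unordered pair gives one sum; this covers all a ≠ a'):
  -3 + 0 = -3
  -3 + 2 = -1
  -3 + 6 = 3
  -3 + 8 = 5
  -3 + 10 = 7
  0 + 2 = 2
  0 + 6 = 6
  0 + 8 = 8
  0 + 10 = 10
  2 + 6 = 8
  2 + 8 = 10
  2 + 10 = 12
  6 + 8 = 14
  6 + 10 = 16
  8 + 10 = 18
Collected distinct sums: {-3, -1, 2, 3, 5, 6, 7, 8, 10, 12, 14, 16, 18}
|A +̂ A| = 13
(Reference bound: |A +̂ A| ≥ 2|A| - 3 for |A| ≥ 2, with |A| = 6 giving ≥ 9.)

|A +̂ A| = 13


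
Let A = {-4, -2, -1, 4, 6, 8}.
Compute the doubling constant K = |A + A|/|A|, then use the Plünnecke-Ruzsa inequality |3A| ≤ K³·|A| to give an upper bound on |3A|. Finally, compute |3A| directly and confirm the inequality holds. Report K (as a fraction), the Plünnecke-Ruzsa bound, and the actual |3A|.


|A| = 6.
Step 1: Compute A + A by enumerating all 36 pairs.
A + A = {-8, -6, -5, -4, -3, -2, 0, 2, 3, 4, 5, 6, 7, 8, 10, 12, 14, 16}, so |A + A| = 18.
Step 2: Doubling constant K = |A + A|/|A| = 18/6 = 18/6 ≈ 3.0000.
Step 3: Plünnecke-Ruzsa gives |3A| ≤ K³·|A| = (3.0000)³ · 6 ≈ 162.0000.
Step 4: Compute 3A = A + A + A directly by enumerating all triples (a,b,c) ∈ A³; |3A| = 32.
Step 5: Check 32 ≤ 162.0000? Yes ✓.

K = 18/6, Plünnecke-Ruzsa bound K³|A| ≈ 162.0000, |3A| = 32, inequality holds.


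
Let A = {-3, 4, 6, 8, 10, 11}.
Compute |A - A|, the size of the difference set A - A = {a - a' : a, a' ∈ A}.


A - A = {a - a' : a, a' ∈ A}; |A| = 6.
Bounds: 2|A|-1 ≤ |A - A| ≤ |A|² - |A| + 1, i.e. 11 ≤ |A - A| ≤ 31.
Note: 0 ∈ A - A always (from a - a). The set is symmetric: if d ∈ A - A then -d ∈ A - A.
Enumerate nonzero differences d = a - a' with a > a' (then include -d):
Positive differences: {1, 2, 3, 4, 5, 6, 7, 9, 11, 13, 14}
Full difference set: {0} ∪ (positive diffs) ∪ (negative diffs).
|A - A| = 1 + 2·11 = 23 (matches direct enumeration: 23).

|A - A| = 23


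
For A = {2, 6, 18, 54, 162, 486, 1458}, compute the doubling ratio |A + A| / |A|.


|A| = 7.
Compute A + A by enumerating all 49 pairs.
A + A = {4, 8, 12, 20, 24, 36, 56, 60, 72, 108, 164, 168, 180, 216, 324, 488, 492, 504, 540, 648, 972, 1460, 1464, 1476, 1512, 1620, 1944, 2916}, so |A + A| = 28.
K = |A + A| / |A| = 28/7 = 4/1 ≈ 4.0000.
Reference: AP of size 7 gives K = 13/7 ≈ 1.8571; a fully generic set of size 7 gives K ≈ 4.0000.

|A| = 7, |A + A| = 28, K = 28/7 = 4/1.


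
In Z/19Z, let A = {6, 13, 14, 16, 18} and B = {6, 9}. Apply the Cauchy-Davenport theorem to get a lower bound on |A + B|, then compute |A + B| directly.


Cauchy-Davenport: |A + B| ≥ min(p, |A| + |B| - 1) for A, B nonempty in Z/pZ.
|A| = 5, |B| = 2, p = 19.
CD lower bound = min(19, 5 + 2 - 1) = min(19, 6) = 6.
Compute A + B mod 19 directly:
a = 6: 6+6=12, 6+9=15
a = 13: 13+6=0, 13+9=3
a = 14: 14+6=1, 14+9=4
a = 16: 16+6=3, 16+9=6
a = 18: 18+6=5, 18+9=8
A + B = {0, 1, 3, 4, 5, 6, 8, 12, 15}, so |A + B| = 9.
Verify: 9 ≥ 6? Yes ✓.

CD lower bound = 6, actual |A + B| = 9.


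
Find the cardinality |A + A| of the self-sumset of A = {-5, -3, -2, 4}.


A + A = {a + a' : a, a' ∈ A}; |A| = 4.
General bounds: 2|A| - 1 ≤ |A + A| ≤ |A|(|A|+1)/2, i.e. 7 ≤ |A + A| ≤ 10.
Lower bound 2|A|-1 is attained iff A is an arithmetic progression.
Enumerate sums a + a' for a ≤ a' (symmetric, so this suffices):
a = -5: -5+-5=-10, -5+-3=-8, -5+-2=-7, -5+4=-1
a = -3: -3+-3=-6, -3+-2=-5, -3+4=1
a = -2: -2+-2=-4, -2+4=2
a = 4: 4+4=8
Distinct sums: {-10, -8, -7, -6, -5, -4, -1, 1, 2, 8}
|A + A| = 10

|A + A| = 10


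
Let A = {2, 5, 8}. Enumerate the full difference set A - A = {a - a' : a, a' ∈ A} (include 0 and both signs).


A - A = {a - a' : a, a' ∈ A}.
Compute a - a' for each ordered pair (a, a'):
a = 2: 2-2=0, 2-5=-3, 2-8=-6
a = 5: 5-2=3, 5-5=0, 5-8=-3
a = 8: 8-2=6, 8-5=3, 8-8=0
Collecting distinct values (and noting 0 appears from a-a):
A - A = {-6, -3, 0, 3, 6}
|A - A| = 5

A - A = {-6, -3, 0, 3, 6}


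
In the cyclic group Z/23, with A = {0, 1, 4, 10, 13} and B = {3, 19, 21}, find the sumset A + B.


Work in Z/23Z: reduce every sum a + b modulo 23.
Enumerate all 15 pairs:
a = 0: 0+3=3, 0+19=19, 0+21=21
a = 1: 1+3=4, 1+19=20, 1+21=22
a = 4: 4+3=7, 4+19=0, 4+21=2
a = 10: 10+3=13, 10+19=6, 10+21=8
a = 13: 13+3=16, 13+19=9, 13+21=11
Distinct residues collected: {0, 2, 3, 4, 6, 7, 8, 9, 11, 13, 16, 19, 20, 21, 22}
|A + B| = 15 (out of 23 total residues).

A + B = {0, 2, 3, 4, 6, 7, 8, 9, 11, 13, 16, 19, 20, 21, 22}


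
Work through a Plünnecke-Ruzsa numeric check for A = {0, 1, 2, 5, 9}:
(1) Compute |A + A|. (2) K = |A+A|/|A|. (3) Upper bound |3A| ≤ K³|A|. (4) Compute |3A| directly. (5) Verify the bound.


|A| = 5.
Step 1: Compute A + A by enumerating all 25 pairs.
A + A = {0, 1, 2, 3, 4, 5, 6, 7, 9, 10, 11, 14, 18}, so |A + A| = 13.
Step 2: Doubling constant K = |A + A|/|A| = 13/5 = 13/5 ≈ 2.6000.
Step 3: Plünnecke-Ruzsa gives |3A| ≤ K³·|A| = (2.6000)³ · 5 ≈ 87.8800.
Step 4: Compute 3A = A + A + A directly by enumerating all triples (a,b,c) ∈ A³; |3A| = 22.
Step 5: Check 22 ≤ 87.8800? Yes ✓.

K = 13/5, Plünnecke-Ruzsa bound K³|A| ≈ 87.8800, |3A| = 22, inequality holds.


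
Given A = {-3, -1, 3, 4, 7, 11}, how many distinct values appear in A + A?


A + A = {a + a' : a, a' ∈ A}; |A| = 6.
General bounds: 2|A| - 1 ≤ |A + A| ≤ |A|(|A|+1)/2, i.e. 11 ≤ |A + A| ≤ 21.
Lower bound 2|A|-1 is attained iff A is an arithmetic progression.
Enumerate sums a + a' for a ≤ a' (symmetric, so this suffices):
a = -3: -3+-3=-6, -3+-1=-4, -3+3=0, -3+4=1, -3+7=4, -3+11=8
a = -1: -1+-1=-2, -1+3=2, -1+4=3, -1+7=6, -1+11=10
a = 3: 3+3=6, 3+4=7, 3+7=10, 3+11=14
a = 4: 4+4=8, 4+7=11, 4+11=15
a = 7: 7+7=14, 7+11=18
a = 11: 11+11=22
Distinct sums: {-6, -4, -2, 0, 1, 2, 3, 4, 6, 7, 8, 10, 11, 14, 15, 18, 22}
|A + A| = 17

|A + A| = 17


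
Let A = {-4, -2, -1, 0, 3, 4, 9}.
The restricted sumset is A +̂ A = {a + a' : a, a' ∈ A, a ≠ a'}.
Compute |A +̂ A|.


Restricted sumset: A +̂ A = {a + a' : a ∈ A, a' ∈ A, a ≠ a'}.
Equivalently, take A + A and drop any sum 2a that is achievable ONLY as a + a for a ∈ A (i.e. sums representable only with equal summands).
Enumerate pairs (a, a') with a < a' (symmetric, so each unordered pair gives one sum; this covers all a ≠ a'):
  -4 + -2 = -6
  -4 + -1 = -5
  -4 + 0 = -4
  -4 + 3 = -1
  -4 + 4 = 0
  -4 + 9 = 5
  -2 + -1 = -3
  -2 + 0 = -2
  -2 + 3 = 1
  -2 + 4 = 2
  -2 + 9 = 7
  -1 + 0 = -1
  -1 + 3 = 2
  -1 + 4 = 3
  -1 + 9 = 8
  0 + 3 = 3
  0 + 4 = 4
  0 + 9 = 9
  3 + 4 = 7
  3 + 9 = 12
  4 + 9 = 13
Collected distinct sums: {-6, -5, -4, -3, -2, -1, 0, 1, 2, 3, 4, 5, 7, 8, 9, 12, 13}
|A +̂ A| = 17
(Reference bound: |A +̂ A| ≥ 2|A| - 3 for |A| ≥ 2, with |A| = 7 giving ≥ 11.)

|A +̂ A| = 17


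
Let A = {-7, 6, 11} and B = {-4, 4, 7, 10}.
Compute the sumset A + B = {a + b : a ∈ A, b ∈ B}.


A + B = {a + b : a ∈ A, b ∈ B}.
Enumerate all |A|·|B| = 3·4 = 12 pairs (a, b) and collect distinct sums.
a = -7: -7+-4=-11, -7+4=-3, -7+7=0, -7+10=3
a = 6: 6+-4=2, 6+4=10, 6+7=13, 6+10=16
a = 11: 11+-4=7, 11+4=15, 11+7=18, 11+10=21
Collecting distinct sums: A + B = {-11, -3, 0, 2, 3, 7, 10, 13, 15, 16, 18, 21}
|A + B| = 12

A + B = {-11, -3, 0, 2, 3, 7, 10, 13, 15, 16, 18, 21}


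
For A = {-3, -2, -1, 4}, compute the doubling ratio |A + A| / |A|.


|A| = 4.
Compute A + A by enumerating all 16 pairs.
A + A = {-6, -5, -4, -3, -2, 1, 2, 3, 8}, so |A + A| = 9.
K = |A + A| / |A| = 9/4 (already in lowest terms) ≈ 2.2500.
Reference: AP of size 4 gives K = 7/4 ≈ 1.7500; a fully generic set of size 4 gives K ≈ 2.5000.

|A| = 4, |A + A| = 9, K = 9/4.


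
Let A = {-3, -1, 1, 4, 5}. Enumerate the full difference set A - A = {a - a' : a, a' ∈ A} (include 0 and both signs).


A - A = {a - a' : a, a' ∈ A}.
Compute a - a' for each ordered pair (a, a'):
a = -3: -3--3=0, -3--1=-2, -3-1=-4, -3-4=-7, -3-5=-8
a = -1: -1--3=2, -1--1=0, -1-1=-2, -1-4=-5, -1-5=-6
a = 1: 1--3=4, 1--1=2, 1-1=0, 1-4=-3, 1-5=-4
a = 4: 4--3=7, 4--1=5, 4-1=3, 4-4=0, 4-5=-1
a = 5: 5--3=8, 5--1=6, 5-1=4, 5-4=1, 5-5=0
Collecting distinct values (and noting 0 appears from a-a):
A - A = {-8, -7, -6, -5, -4, -3, -2, -1, 0, 1, 2, 3, 4, 5, 6, 7, 8}
|A - A| = 17

A - A = {-8, -7, -6, -5, -4, -3, -2, -1, 0, 1, 2, 3, 4, 5, 6, 7, 8}


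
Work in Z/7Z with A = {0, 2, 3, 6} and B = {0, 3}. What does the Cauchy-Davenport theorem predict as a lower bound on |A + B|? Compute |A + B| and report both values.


Cauchy-Davenport: |A + B| ≥ min(p, |A| + |B| - 1) for A, B nonempty in Z/pZ.
|A| = 4, |B| = 2, p = 7.
CD lower bound = min(7, 4 + 2 - 1) = min(7, 5) = 5.
Compute A + B mod 7 directly:
a = 0: 0+0=0, 0+3=3
a = 2: 2+0=2, 2+3=5
a = 3: 3+0=3, 3+3=6
a = 6: 6+0=6, 6+3=2
A + B = {0, 2, 3, 5, 6}, so |A + B| = 5.
Verify: 5 ≥ 5? Yes ✓.

CD lower bound = 5, actual |A + B| = 5.


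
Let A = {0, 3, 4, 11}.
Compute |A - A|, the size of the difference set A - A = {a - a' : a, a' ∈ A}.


A - A = {a - a' : a, a' ∈ A}; |A| = 4.
Bounds: 2|A|-1 ≤ |A - A| ≤ |A|² - |A| + 1, i.e. 7 ≤ |A - A| ≤ 13.
Note: 0 ∈ A - A always (from a - a). The set is symmetric: if d ∈ A - A then -d ∈ A - A.
Enumerate nonzero differences d = a - a' with a > a' (then include -d):
Positive differences: {1, 3, 4, 7, 8, 11}
Full difference set: {0} ∪ (positive diffs) ∪ (negative diffs).
|A - A| = 1 + 2·6 = 13 (matches direct enumeration: 13).

|A - A| = 13


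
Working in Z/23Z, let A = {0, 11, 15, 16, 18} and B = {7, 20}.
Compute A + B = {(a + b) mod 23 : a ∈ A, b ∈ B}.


Work in Z/23Z: reduce every sum a + b modulo 23.
Enumerate all 10 pairs:
a = 0: 0+7=7, 0+20=20
a = 11: 11+7=18, 11+20=8
a = 15: 15+7=22, 15+20=12
a = 16: 16+7=0, 16+20=13
a = 18: 18+7=2, 18+20=15
Distinct residues collected: {0, 2, 7, 8, 12, 13, 15, 18, 20, 22}
|A + B| = 10 (out of 23 total residues).

A + B = {0, 2, 7, 8, 12, 13, 15, 18, 20, 22}


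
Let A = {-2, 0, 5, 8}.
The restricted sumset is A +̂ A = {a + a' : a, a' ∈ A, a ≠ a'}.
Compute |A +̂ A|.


Restricted sumset: A +̂ A = {a + a' : a ∈ A, a' ∈ A, a ≠ a'}.
Equivalently, take A + A and drop any sum 2a that is achievable ONLY as a + a for a ∈ A (i.e. sums representable only with equal summands).
Enumerate pairs (a, a') with a < a' (symmetric, so each unordered pair gives one sum; this covers all a ≠ a'):
  -2 + 0 = -2
  -2 + 5 = 3
  -2 + 8 = 6
  0 + 5 = 5
  0 + 8 = 8
  5 + 8 = 13
Collected distinct sums: {-2, 3, 5, 6, 8, 13}
|A +̂ A| = 6
(Reference bound: |A +̂ A| ≥ 2|A| - 3 for |A| ≥ 2, with |A| = 4 giving ≥ 5.)

|A +̂ A| = 6


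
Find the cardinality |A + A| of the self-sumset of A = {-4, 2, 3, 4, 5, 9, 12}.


A + A = {a + a' : a, a' ∈ A}; |A| = 7.
General bounds: 2|A| - 1 ≤ |A + A| ≤ |A|(|A|+1)/2, i.e. 13 ≤ |A + A| ≤ 28.
Lower bound 2|A|-1 is attained iff A is an arithmetic progression.
Enumerate sums a + a' for a ≤ a' (symmetric, so this suffices):
a = -4: -4+-4=-8, -4+2=-2, -4+3=-1, -4+4=0, -4+5=1, -4+9=5, -4+12=8
a = 2: 2+2=4, 2+3=5, 2+4=6, 2+5=7, 2+9=11, 2+12=14
a = 3: 3+3=6, 3+4=7, 3+5=8, 3+9=12, 3+12=15
a = 4: 4+4=8, 4+5=9, 4+9=13, 4+12=16
a = 5: 5+5=10, 5+9=14, 5+12=17
a = 9: 9+9=18, 9+12=21
a = 12: 12+12=24
Distinct sums: {-8, -2, -1, 0, 1, 4, 5, 6, 7, 8, 9, 10, 11, 12, 13, 14, 15, 16, 17, 18, 21, 24}
|A + A| = 22

|A + A| = 22


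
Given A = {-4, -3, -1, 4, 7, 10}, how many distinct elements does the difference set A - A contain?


A - A = {a - a' : a, a' ∈ A}; |A| = 6.
Bounds: 2|A|-1 ≤ |A - A| ≤ |A|² - |A| + 1, i.e. 11 ≤ |A - A| ≤ 31.
Note: 0 ∈ A - A always (from a - a). The set is symmetric: if d ∈ A - A then -d ∈ A - A.
Enumerate nonzero differences d = a - a' with a > a' (then include -d):
Positive differences: {1, 2, 3, 5, 6, 7, 8, 10, 11, 13, 14}
Full difference set: {0} ∪ (positive diffs) ∪ (negative diffs).
|A - A| = 1 + 2·11 = 23 (matches direct enumeration: 23).

|A - A| = 23


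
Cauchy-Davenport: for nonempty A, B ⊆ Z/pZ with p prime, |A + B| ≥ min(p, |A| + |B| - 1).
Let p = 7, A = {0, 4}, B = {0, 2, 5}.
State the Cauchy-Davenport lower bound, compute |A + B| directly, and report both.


Cauchy-Davenport: |A + B| ≥ min(p, |A| + |B| - 1) for A, B nonempty in Z/pZ.
|A| = 2, |B| = 3, p = 7.
CD lower bound = min(7, 2 + 3 - 1) = min(7, 4) = 4.
Compute A + B mod 7 directly:
a = 0: 0+0=0, 0+2=2, 0+5=5
a = 4: 4+0=4, 4+2=6, 4+5=2
A + B = {0, 2, 4, 5, 6}, so |A + B| = 5.
Verify: 5 ≥ 4? Yes ✓.

CD lower bound = 4, actual |A + B| = 5.


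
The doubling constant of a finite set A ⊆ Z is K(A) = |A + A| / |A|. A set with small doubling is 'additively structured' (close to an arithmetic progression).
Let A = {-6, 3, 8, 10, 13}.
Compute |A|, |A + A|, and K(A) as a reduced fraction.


|A| = 5.
Compute A + A by enumerating all 25 pairs.
A + A = {-12, -3, 2, 4, 6, 7, 11, 13, 16, 18, 20, 21, 23, 26}, so |A + A| = 14.
K = |A + A| / |A| = 14/5 (already in lowest terms) ≈ 2.8000.
Reference: AP of size 5 gives K = 9/5 ≈ 1.8000; a fully generic set of size 5 gives K ≈ 3.0000.

|A| = 5, |A + A| = 14, K = 14/5.


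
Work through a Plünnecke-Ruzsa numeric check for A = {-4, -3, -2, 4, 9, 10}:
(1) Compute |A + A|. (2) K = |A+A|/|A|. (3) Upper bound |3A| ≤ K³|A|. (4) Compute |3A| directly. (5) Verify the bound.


|A| = 6.
Step 1: Compute A + A by enumerating all 36 pairs.
A + A = {-8, -7, -6, -5, -4, 0, 1, 2, 5, 6, 7, 8, 13, 14, 18, 19, 20}, so |A + A| = 17.
Step 2: Doubling constant K = |A + A|/|A| = 17/6 = 17/6 ≈ 2.8333.
Step 3: Plünnecke-Ruzsa gives |3A| ≤ K³·|A| = (2.8333)³ · 6 ≈ 136.4722.
Step 4: Compute 3A = A + A + A directly by enumerating all triples (a,b,c) ∈ A³; |3A| = 34.
Step 5: Check 34 ≤ 136.4722? Yes ✓.

K = 17/6, Plünnecke-Ruzsa bound K³|A| ≈ 136.4722, |3A| = 34, inequality holds.


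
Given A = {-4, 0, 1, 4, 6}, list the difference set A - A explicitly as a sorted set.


A - A = {a - a' : a, a' ∈ A}.
Compute a - a' for each ordered pair (a, a'):
a = -4: -4--4=0, -4-0=-4, -4-1=-5, -4-4=-8, -4-6=-10
a = 0: 0--4=4, 0-0=0, 0-1=-1, 0-4=-4, 0-6=-6
a = 1: 1--4=5, 1-0=1, 1-1=0, 1-4=-3, 1-6=-5
a = 4: 4--4=8, 4-0=4, 4-1=3, 4-4=0, 4-6=-2
a = 6: 6--4=10, 6-0=6, 6-1=5, 6-4=2, 6-6=0
Collecting distinct values (and noting 0 appears from a-a):
A - A = {-10, -8, -6, -5, -4, -3, -2, -1, 0, 1, 2, 3, 4, 5, 6, 8, 10}
|A - A| = 17

A - A = {-10, -8, -6, -5, -4, -3, -2, -1, 0, 1, 2, 3, 4, 5, 6, 8, 10}


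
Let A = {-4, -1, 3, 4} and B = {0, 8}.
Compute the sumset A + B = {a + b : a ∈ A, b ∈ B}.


A + B = {a + b : a ∈ A, b ∈ B}.
Enumerate all |A|·|B| = 4·2 = 8 pairs (a, b) and collect distinct sums.
a = -4: -4+0=-4, -4+8=4
a = -1: -1+0=-1, -1+8=7
a = 3: 3+0=3, 3+8=11
a = 4: 4+0=4, 4+8=12
Collecting distinct sums: A + B = {-4, -1, 3, 4, 7, 11, 12}
|A + B| = 7

A + B = {-4, -1, 3, 4, 7, 11, 12}


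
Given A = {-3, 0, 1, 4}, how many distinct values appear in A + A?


A + A = {a + a' : a, a' ∈ A}; |A| = 4.
General bounds: 2|A| - 1 ≤ |A + A| ≤ |A|(|A|+1)/2, i.e. 7 ≤ |A + A| ≤ 10.
Lower bound 2|A|-1 is attained iff A is an arithmetic progression.
Enumerate sums a + a' for a ≤ a' (symmetric, so this suffices):
a = -3: -3+-3=-6, -3+0=-3, -3+1=-2, -3+4=1
a = 0: 0+0=0, 0+1=1, 0+4=4
a = 1: 1+1=2, 1+4=5
a = 4: 4+4=8
Distinct sums: {-6, -3, -2, 0, 1, 2, 4, 5, 8}
|A + A| = 9

|A + A| = 9


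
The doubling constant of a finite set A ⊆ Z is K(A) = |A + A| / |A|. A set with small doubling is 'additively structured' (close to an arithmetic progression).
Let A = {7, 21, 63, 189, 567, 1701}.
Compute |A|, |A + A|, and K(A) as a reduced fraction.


|A| = 6.
Compute A + A by enumerating all 36 pairs.
A + A = {14, 28, 42, 70, 84, 126, 196, 210, 252, 378, 574, 588, 630, 756, 1134, 1708, 1722, 1764, 1890, 2268, 3402}, so |A + A| = 21.
K = |A + A| / |A| = 21/6 = 7/2 ≈ 3.5000.
Reference: AP of size 6 gives K = 11/6 ≈ 1.8333; a fully generic set of size 6 gives K ≈ 3.5000.

|A| = 6, |A + A| = 21, K = 21/6 = 7/2.
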